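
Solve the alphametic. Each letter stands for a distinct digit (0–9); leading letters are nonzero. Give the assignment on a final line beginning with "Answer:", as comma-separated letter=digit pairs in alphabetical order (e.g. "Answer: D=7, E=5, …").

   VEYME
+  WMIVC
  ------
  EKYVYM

Step 1. [col 1: E + C ≡ M (mod 10)] column 1 (E + C ≡ M (mod 10), carry-in 0) doesn't pin M yet; pick M=7 and continue ⇒ M=7.
Step 2. [col 1: E + C ≡ M (mod 10)] column 1 (E + C ≡ M (mod 10), carry-in 0) doesn't pin C yet; pick C=6 and continue ⇒ C=6.
Step 3. [col 1: E + C ≡ M (mod 10)] from column 1 (C=6, M=7, carry-in 0, digits 6,7 already taken and all letters distinct): E must equal 1 ⇒ E=1.
Step 4. [col 2: M + V ≡ Y (mod 10)] column 2 (M + V ≡ Y (mod 10), carry-in 0) doesn't pin Y yet; pick Y=9 and continue. So Y=9.
Step 5. [col 2: M + V ≡ Y (mod 10)] in column 2 we have M+V≡Y with carry-in 0; given M=7, Y=9 and digits 1,6,7,9 already taken and all letters distinct, that pins V to 2, so V=2.
Step 6. [col 3: Y + I ≡ V (mod 10)] from column 3 (Y=9, V=2, carry-in 0, digits 1,2,6,7,9 already taken and all letters distinct): I must equal 3, so I=3.
Step 7. [col 5: V + W ≡ K (mod 10)] column 5: given V=2, carry-in 0, and digits 1,2,3,6,7,9 already taken and all letters distinct, V+W≡K (mod 10) forces K=0 ⇒ K=0.
Step 8. [col 5: V + W ≡ K (mod 10)] column 5 reads V+W+carry(0)=K with V=2, K=0; with digits 0,1,2,3,6,7,9 already taken and all letters distinct, the only value for W is 8 ⇒ W=8.

Answer: C=6, E=1, I=3, K=0, M=7, V=2, W=8, Y=9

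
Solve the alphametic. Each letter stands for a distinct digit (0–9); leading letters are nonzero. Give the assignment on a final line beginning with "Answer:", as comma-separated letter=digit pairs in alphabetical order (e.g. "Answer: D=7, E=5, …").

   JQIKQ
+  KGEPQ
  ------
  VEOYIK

Step 1. [V] V is the leading digit of a 6-digit sum of two 5-digit numbers; the final carry is exactly 1. So V=1.
Step 2. [col 1: Q + Q ≡ K (mod 10)] column 1 (Q + Q ≡ K (mod 10), carry-in 0) doesn't pin Q yet; pick Q=3 and continue ⇒ Q=3.
Step 3. [col 1: Q + Q ≡ K (mod 10)] in column 1 we have Q+Q≡K with carry-in 0; given Q=3 and digits 1,3 already taken and all letters distinct, that pins K to 6, so K=6.
Step 4. [col 2: K + P ≡ I (mod 10)] I=5 is one option consistent with column 2 (K + P ≡ I (mod 10), carry-in 0) — take it ⇒ I=5.
Step 5. [col 2: K + P ≡ I (mod 10)] column 2: given K=6, I=5, carry-in 0, and digits 1,3,5,6 already taken and all letters distinct, K+P≡I (mod 10) forces P=9 ⇒ P=9.
Step 6. [col 3: I + E ≡ Y (mod 10)] Y=0 is one option consistent with column 3 (I + E ≡ Y (mod 10), carry-in 1) — take it, so Y=0.
Step 7. [col 3: I + E ≡ Y (mod 10)] from column 3 (I=5, Y=0, carry-in 1, digits 0,1,3,5,6,9 already taken and all letters distinct): E must equal 4 ⇒ E=4.
Step 8. [col 4: Q + G ≡ O (mod 10)] in column 4 we have Q+G≡O with carry-in 1; given Q=3 and digits 0,1,3,4,5,6,9 already taken and all letters distinct, that pins O to 2. So O=2.
Step 9. [col 4: Q + G ≡ O (mod 10)] column 4: given Q=3, O=2, carry-in 1, and digits 0,1,2,3,4,5,6,9 already taken and all letters distinct, Q+G≡O (mod 10) forces G=8. So G=8.
Step 10. [col 5: J + K ≡ E (mod 10)] in column 5 we have J+K≡E with carry-in 1; given K=6, E=4 and digits 0,1,2,3,4,5,6,8,9 already taken and all letters distinct, that pins J to 7. So J=7.

Answer: E=4, G=8, I=5, J=7, K=6, O=2, P=9, Q=3, V=1, Y=0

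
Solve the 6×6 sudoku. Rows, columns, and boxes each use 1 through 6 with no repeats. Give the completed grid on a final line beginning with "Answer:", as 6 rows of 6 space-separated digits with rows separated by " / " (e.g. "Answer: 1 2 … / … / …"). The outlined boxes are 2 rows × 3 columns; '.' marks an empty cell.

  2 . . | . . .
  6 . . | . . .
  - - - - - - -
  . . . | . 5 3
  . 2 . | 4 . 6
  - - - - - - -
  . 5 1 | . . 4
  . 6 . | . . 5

Step 1. [r1c6∈{1}] only 1 remains possible at r1c6 ⇒ r1c6=1.
Step 2. [r5c1∈{3}] r5c1 is down to just 3 ⇒ r5c1=3.
Step 3. [r3c4∈{1,2}] row 3 places 2 nowhere but r3c4. So r3c4=2.
Step 4. [r4c3∈{3,5}] across row 4, 3 lands solely at r4c3. So r4c3=3.
Step 5. [r5c5∈{2,6}] row 5 places 2 nowhere but r5c5, so r5c5=2.
Step 6. [r1c5∈{3,4,6}] across col 5, 6 lands solely at r1c5, so r1c5=6.
Step 7. [r2c2∈{1,3,4}] r2c2 is the only open cell in row 2 admitting 1. So r2c2=1.
Step 8. [r3c2∈{4}] r3c2 has the single candidate 4, so r3c2=4.
Step 9. [r1c3∈{4,5}] r1c3 is the only open cell in row 1 admitting 4. So r1c3=4.
Step 10. [r1c4∈{3,5}] in row 1, 5 fits only at r1c4, so r1c4=5.
Step 11. [r2c4∈{3}] nothing but 3 survives at r2c4, so r2c4=3.
Step 12. [r4c5∈{1}] r4c5's peers cover all but 1. So r4c5=1.
Step 13. [r6c4∈{1}] nothing but 1 survives at r6c4 ⇒ r6c4=1.
Step 14. [r3c3∈{6}] r3c3's peers cover all but 6 ⇒ r3c3=6.
Step 15. [r6c3∈{2}] r6c3's peers cover all but 2, so r6c3=2.
Step 16. [r4c1∈{5}] nothing but 5 survives at r4c1 ⇒ r4c1=5.
Step 17. [r2c5∈{4}] r2c5's peers cover all but 4. So r2c5=4.
Step 18. [r6c5∈{3}] nothing but 3 survives at r6c5 ⇒ r6c5=3.
Step 19. [r6c1∈{4}] r6c1 is down to just 4 ⇒ r6c1=4.
Step 20. [r2c6∈{2}] only 2 remains possible at r2c6 ⇒ r2c6=2.
Step 21. [r2c3∈{5}] r2c3 has the single candidate 5, so r2c3=5.
Step 22. [r1c2∈{3}] r1c2 has the single candidate 3, so r1c2=3.
Step 23. [r5c4∈{6}] r5c4's peers cover all but 6, so r5c4=6.
Step 24. [r3c1∈{1}] nothing but 1 survives at r3c1. So r3c1=1.

Answer: 2 3 4 5 6 1 / 6 1 5 3 4 2 / 1 4 6 2 5 3 / 5 2 3 4 1 6 / 3 5 1 6 2 4 / 4 6 2 1 3 5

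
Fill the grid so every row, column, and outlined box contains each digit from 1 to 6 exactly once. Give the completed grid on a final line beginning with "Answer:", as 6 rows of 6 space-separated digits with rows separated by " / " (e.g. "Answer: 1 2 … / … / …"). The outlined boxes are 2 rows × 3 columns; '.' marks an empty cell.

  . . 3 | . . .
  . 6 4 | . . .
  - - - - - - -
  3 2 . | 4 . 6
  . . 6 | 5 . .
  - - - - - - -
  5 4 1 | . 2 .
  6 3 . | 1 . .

Step 1. [r1c5∈{1,4,5,6}] across col 5, 6 lands solely at r1c5, so r1c5=6.
Step 2. [r4c6∈{1,2,3}] in row 4, 2 fits only at r4c6 ⇒ r4c6=2.
Step 3. [r1c6∈{1,4,5}] row 1 places 4 nowhere but r1c6 ⇒ r1c6=4.
Step 4. [r2c6∈{1,3,5}] in col 6, 1 fits only at r2c6 ⇒ r2c6=1.
Step 5. [r4c2∈{1}] r4c2's peers cover all but 1. So r4c2=1.
Step 6. [r2c5∈{3,5}] row 2 places 5 nowhere but r2c5, so r2c5=5.
Step 7. [r1c4∈{2}] nothing but 2 survives at r1c4 ⇒ r1c4=2.
Step 8. [r5c4∈{3,6}] in row 5, 6 fits only at r5c4, so r5c4=6.
Step 9. [r2c4∈{3}] r2c4 is down to just 3, so r2c4=3.
Step 10. [r3c5∈{1}] r3c5 has the single candidate 1. So r3c5=1.
Step 11. [r1c1∈{1}] r1c1's peers cover all but 1. So r1c1=1.
Step 12. [r6c3∈{2}] nothing but 2 survives at r6c3. So r6c3=2.
Step 13. [r1c2∈{5}] r1c2 has the single candidate 5. So r1c2=5.
Step 14. [r2c1∈{2}] nothing but 2 survives at r2c1, so r2c1=2.
Step 15. [r3c3∈{5}] r3c3 is down to just 5 ⇒ r3c3=5.
Step 16. [r4c5∈{3}] only 3 remains possible at r4c5. So r4c5=3.
Step 17. [r5c6∈{3}] nothing but 3 survives at r5c6 ⇒ r5c6=3.
Step 18. [r6c5∈{4}] r6c5's peers cover all but 4. So r6c5=4.
Step 19. [r6c6∈{5}] only 5 remains possible at r6c6. So r6c6=5.
Step 20. [r4c1∈{4}] nothing but 4 survives at r4c1. So r4c1=4.

Answer: 1 5 3 2 6 4 / 2 6 4 3 5 1 / 3 2 5 4 1 6 / 4 1 6 5 3 2 / 5 4 1 6 2 3 / 6 3 2 1 4 5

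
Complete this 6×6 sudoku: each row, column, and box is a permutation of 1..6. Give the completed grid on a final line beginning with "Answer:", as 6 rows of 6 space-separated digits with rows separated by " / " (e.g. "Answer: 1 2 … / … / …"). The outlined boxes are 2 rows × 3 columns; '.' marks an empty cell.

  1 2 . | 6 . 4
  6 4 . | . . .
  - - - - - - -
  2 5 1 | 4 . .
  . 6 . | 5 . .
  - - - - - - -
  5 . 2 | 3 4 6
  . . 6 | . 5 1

Step 1. [r1c5∈{3}] r1c5's peers cover all but 3 ⇒ r1c5=3.
Step 2. [r2c4∈{1,2}] 1 has one home in col 4: r2c4. So r2c4=1.
Step 3. [r6c1∈{3,4}] 4 has one home in row 6: r6c1, so r6c1=4.
Step 4. [r2c5∈{2}] r2c5 is down to just 2 ⇒ r2c5=2.
Step 5. [r4c1∈{3}] r4c1's peers cover all but 3 ⇒ r4c1=3.
Step 6. [r2c6∈{5}] r2c6 has the single candidate 5, so r2c6=5.
Step 7. [r4c3∈{4}] r4c3's peers cover all but 4, so r4c3=4.
Step 8. [r1c3∈{5}] only 5 remains possible at r1c3, so r1c3=5.
Step 9. [r6c2∈{3}] r6c2's peers cover all but 3 ⇒ r6c2=3.
Step 10. [r6c4∈{2}] only 2 remains possible at r6c4, so r6c4=2.
Step 11. [r3c6∈{3}] nothing but 3 survives at r3c6 ⇒ r3c6=3.
Step 12. [r2c3∈{3}] r2c3 is down to just 3 ⇒ r2c3=3.
Step 13. [r4c6∈{2}] only 2 remains possible at r4c6. So r4c6=2.
Step 14. [r3c5∈{6}] only 6 remains possible at r3c5 ⇒ r3c5=6.
Step 15. [r4c5∈{1}] nothing but 1 survives at r4c5. So r4c5=1.
Step 16. [r5c2∈{1}] only 1 remains possible at r5c2, so r5c2=1.

Answer: 1 2 5 6 3 4 / 6 4 3 1 2 5 / 2 5 1 4 6 3 / 3 6 4 5 1 2 / 5 1 2 3 4 6 / 4 3 6 2 5 1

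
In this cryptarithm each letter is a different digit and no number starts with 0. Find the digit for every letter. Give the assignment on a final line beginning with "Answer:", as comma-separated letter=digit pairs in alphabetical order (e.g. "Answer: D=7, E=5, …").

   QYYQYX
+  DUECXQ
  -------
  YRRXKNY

Step 1. [col 1: X + Q ≡ Y (mod 10)] no forcing yet in column 1 (carry-in 0); Q=6 is free and consistent — try it ⇒ Q=6.
Step 2. [col 1: X + Q ≡ Y (mod 10)] column 1 (X + Q ≡ Y (mod 10), carry-in 0) doesn't pin X yet; pick X=5 and continue. So X=5.
Step 3. [col 1: X + Q ≡ Y (mod 10)] in column 1 we have X+Q≡Y with carry-in 0; given X=5, Q=6 and digits 5,6 already taken and all letters distinct, that pins Y to 1. So Y=1.
Step 4. [col 2: Y + X ≡ N (mod 10)] column 2: given Y=1, X=5, carry-in 1, and digits 1,5,6 already taken and all letters distinct, Y+X≡N (mod 10) forces N=7. So N=7.
Step 5. [col 3: Q + C ≡ K (mod 10)] column 3 (Q + C ≡ K (mod 10), carry-in 0) doesn't pin K yet; pick K=8 and continue ⇒ K=8.
Step 6. [col 3: Q + C ≡ K (mod 10)] in column 3 we have Q+C≡K with carry-in 0; given Q=6, K=8 and digits 1,5,6,7,8 already taken and all letters distinct, that pins C to 2. So C=2.
Step 7. [col 4: Y + E ≡ X (mod 10)] from column 4 (Y=1, X=5, carry-in 0, digits 1,2,5,6,7,8 already taken and all letters distinct): E must equal 4 ⇒ E=4.
Step 8. [col 5: Y + U ≡ R (mod 10)] in column 5 we have Y+U≡R with carry-in 0; given Y=1 and digits 1,2,4,5,6,7,8 already taken and all letters distinct, that pins U to 9. So U=9.
Step 9. [col 5: Y + U ≡ R (mod 10)] from column 5 (Y=1, U=9, carry-in 0, digits 1,2,4,5,6,7,8,9 already taken and all letters distinct): R must equal 0. So R=0.
Step 10. [col 6: Q + D ≡ R (mod 10)] column 6: given Q=6, R=0, carry-in 1, and digits 0,1,2,4,5,6,7,8,9 already taken and all letters distinct, Q+D≡R (mod 10) forces D=3, so D=3.

Answer: C=2, D=3, E=4, K=8, N=7, Q=6, R=0, U=9, X=5, Y=1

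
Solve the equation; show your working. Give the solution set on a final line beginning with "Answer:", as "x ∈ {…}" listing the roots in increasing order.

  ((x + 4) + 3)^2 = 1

Step 1. [((x + 4) + 3)^2 = 1] LHS squared, RHS 1 ≥ 0: apply √ (±), so sqrt: (x + 4) + 3 = 1 or -1.
Step 2. [(x + 4) + 3 = 1 or -1] 3 comes off first (subtract 3), so sub: x + 4 = -2 or -4.
Step 3. [x + 4 = -2 or -4] 4 comes off first (subtract 4). So sub: x = -6 or -8.

Answer: x ∈ {-8, -6}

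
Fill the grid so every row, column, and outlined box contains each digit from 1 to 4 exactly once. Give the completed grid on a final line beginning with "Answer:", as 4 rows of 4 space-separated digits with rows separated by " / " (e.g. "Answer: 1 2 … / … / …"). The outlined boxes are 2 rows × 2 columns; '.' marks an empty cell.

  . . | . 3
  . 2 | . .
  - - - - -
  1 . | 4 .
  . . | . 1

Step 1. [r4c1∈{2,3,4}] r4c1 is the only open cell in col 1 admitting 2. So r4c1=2.
Step 2. [r1c1∈{4}] only 4 remains possible at r1c1. So r1c1=4.
Step 3. [r2c3∈{1}] nothing but 1 survives at r2c3, so r2c3=1.
Step 4. [r3c2∈{3}] r3c2's peers cover all but 3, so r3c2=3.
Step 5. [r2c1∈{3}] r2c1 has the single candidate 3. So r2c1=3.
Step 6. [r4c3∈{3}] nothing but 3 survives at r4c3, so r4c3=3.
Step 7. [r4c2∈{4}] r4c2 has the single candidate 4. So r4c2=4.
Step 8. [r3c4∈{2}] nothing but 2 survives at r3c4 ⇒ r3c4=2.
Step 9. [r2c4∈{4}] r2c4's peers cover all but 4, so r2c4=4.
Step 10. [r1c3∈{2}] only 2 remains possible at r1c3. So r1c3=2.
Step 11. [r1c2∈{1}] only 1 remains possible at r1c2 ⇒ r1c2=1.

Answer: 4 1 2 3 / 3 2 1 4 / 1 3 4 2 / 2 4 3 1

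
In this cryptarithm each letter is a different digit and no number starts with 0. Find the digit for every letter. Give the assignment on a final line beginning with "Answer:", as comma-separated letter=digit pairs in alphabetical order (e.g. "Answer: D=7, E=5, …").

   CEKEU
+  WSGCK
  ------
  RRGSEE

Step 1. [R] R is the leading digit of a 6-digit sum of two 5-digit numbers; the final carry is exactly 1. So R=1.
Step 2. [col 1: U + K ≡ E (mod 10)] column 1 (U + K ≡ E (mod 10), carry-in 0) doesn't pin K yet; pick K=5 and continue. So K=5.
Step 3. [col 1: U + K ≡ E (mod 10)] no forcing yet in column 1 (carry-in 0); E=3 is free and consistent — try it, so E=3.
Step 4. [col 1: U + K ≡ E (mod 10)] column 1: given K=5, E=3, carry-in 0, and digits 1,3,5 already taken and all letters distinct, U+K≡E (mod 10) forces U=8, so U=8.
Step 5. [col 2: E + C ≡ E (mod 10)] column 2 reads E+C+carry(1)=E with E=3; with digits 1,3,5,8 already taken and all letters distinct, the only value for C is 9. So C=9.
Step 6. [col 3: K + G ≡ S (mod 10)] column 3 (K + G ≡ S (mod 10), carry-in 1) doesn't pin S yet; pick S=0 and continue. So S=0.
Step 7. [col 3: K + G ≡ S (mod 10)] column 3 reads K+G+carry(1)=S with K=5, S=0; with digits 0,1,3,5,8,9 already taken and all letters distinct, the only value for G is 4. So G=4.
Step 8. [col 5: C + W ≡ R (mod 10)] column 5: given C=9, R=1, carry-in 0, and digits 0,1,3,4,5,8,9 already taken and all letters distinct, C+W≡R (mod 10) forces W=2 ⇒ W=2.

Answer: C=9, E=3, G=4, K=5, R=1, S=0, U=8, W=2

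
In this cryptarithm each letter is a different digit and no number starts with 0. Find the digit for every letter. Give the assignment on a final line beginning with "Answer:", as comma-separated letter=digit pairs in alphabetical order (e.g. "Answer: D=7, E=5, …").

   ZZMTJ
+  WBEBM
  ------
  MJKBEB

Step 1. [col 1: J + M ≡ B (mod 10)] J=4 is one option consistent with column 1 (J + M ≡ B (mod 10), carry-in 0) — take it, so J=4.
Step 2. [col 1: J + M ≡ B (mod 10)] several values work for M in column 1 (J + M ≡ B (mod 10), carry-in 0); try M=1 ⇒ M=1.
Step 3. [col 1: J + M ≡ B (mod 10)] in column 1 we have J+M≡B with carry-in 0; given J=4, M=1 and digits 1,4 already taken and all letters distinct, that pins B to 5 ⇒ B=5.
Step 4. [col 2: T + B ≡ E (mod 10)] several values work for T in column 2 (T + B ≡ E (mod 10), carry-in 0); try T=8, so T=8.
Step 5. [col 2: T + B ≡ E (mod 10)] column 2: given T=8, B=5, carry-in 0, and digits 1,4,5,8 already taken and all letters distinct, T+B≡E (mod 10) forces E=3, so E=3.
Step 6. [col 4: Z + B ≡ K (mod 10)] Z=7 is one option consistent with column 4 (Z + B ≡ K (mod 10), carry-in 0) — take it, so Z=7.
Step 7. [col 4: Z + B ≡ K (mod 10)] from column 4 (Z=7, B=5, carry-in 0, digits 1,3,4,5,7,8 already taken and all letters distinct): K must equal 2 ⇒ K=2.
Step 8. [col 5: Z + W ≡ J (mod 10)] column 5: given Z=7, J=4, carry-in 1, and digits 1,2,3,4,5,7,8 already taken and all letters distinct, Z+W≡J (mod 10) forces W=6, so W=6.

Answer: B=5, E=3, J=4, K=2, M=1, T=8, W=6, Z=7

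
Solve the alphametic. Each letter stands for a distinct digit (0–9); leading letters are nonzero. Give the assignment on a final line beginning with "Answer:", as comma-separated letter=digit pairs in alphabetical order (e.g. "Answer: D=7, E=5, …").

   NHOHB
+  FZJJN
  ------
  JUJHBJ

Step 1. [col 1: B + N ≡ J (mod 10)] several values work for N in column 1 (B + N ≡ J (mod 10), carry-in 0); try N=6, so N=6.
Step 2. [col 1: B + N ≡ J (mod 10)] J=1 is one option consistent with column 1 (B + N ≡ J (mod 10), carry-in 0) — take it, so J=1.
Step 3. [col 1: B + N ≡ J (mod 10)] from column 1 (N=6, J=1, carry-in 0, digits 1,6 already taken and all letters distinct): B must equal 5 ⇒ B=5.
Step 4. [col 2: H + J ≡ B (mod 10)] in column 2 we have H+J≡B with carry-in 1; given J=1, B=5 and digits 1,5,6 already taken and all letters distinct, that pins H to 3 ⇒ H=3.
Step 5. [col 3: O + J ≡ H (mod 10)] column 3 reads O+J+carry(0)=H with J=1, H=3; with digits 1,3,5,6 already taken and all letters distinct, the only value for O is 2. So O=2.
Step 6. [col 4: H + Z ≡ J (mod 10)] column 4: given H=3, J=1, carry-in 0, and digits 1,2,3,5,6 already taken and all letters distinct, H+Z≡J (mod 10) forces Z=8 ⇒ Z=8.
Step 7. [col 5: N + F ≡ U (mod 10)] several values work for U in column 5 (N + F ≡ U (mod 10), carry-in 1); try U=4, so U=4.
Step 8. [col 5: N + F ≡ U (mod 10)] in column 5 we have N+F≡U with carry-in 1; given N=6, U=4 and digits 1,2,3,4,5,6,8 already taken and all letters distinct, that pins F to 7, so F=7.

Answer: B=5, F=7, H=3, J=1, N=6, O=2, U=4, Z=8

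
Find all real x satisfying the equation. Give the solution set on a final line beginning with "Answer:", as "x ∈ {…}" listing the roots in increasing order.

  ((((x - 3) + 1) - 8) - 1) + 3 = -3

Step 1. [((((x - 3) + 1) - 8) - 1) + 3 = -3] +3 is outermost — subtract 3 both sides, so sub: (((x - 3) + 1) - 8) - 1 = -6.
Step 2. [(((x - 3) + 1) - 8) - 1 = -6] the outer -1 inverts by adding 1, so sub: ((x - 3) + 1) - 8 = -5.
Step 3. [((x - 3) + 1) - 8 = -5] 8 comes off first (add 8), so sub: (x - 3) + 1 = 3.
Step 4. [(x - 3) + 1 = 3] subtract 1: x sits inside (… + 1) ⇒ sub: x - 3 = 2.
Step 5. [x - 3 = 2] add 3: x sits inside (… - 3) ⇒ sub: x = 5.

Answer: x ∈ {5}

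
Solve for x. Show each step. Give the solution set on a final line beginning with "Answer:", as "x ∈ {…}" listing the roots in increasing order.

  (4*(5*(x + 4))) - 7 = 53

Step 1. [(4*(5*(x + 4))) - 7 = 53] peel the -7: add 7 from each side. So sub: 4*(5*(x + 4)) = 60.
Step 2. [4*(5*(x + 4)) = 60] leading coefficient 4: divide by 4, so div: 5*(x + 4) = 15.
Step 3. [5*(x + 4) = 15] LHS = 5·(…); ÷5 both sides. So div: x + 4 = 3.
Step 4. [x + 4 = 3] 4 comes off first (subtract 4), so sub: x = -1.

Answer: x ∈ {-1}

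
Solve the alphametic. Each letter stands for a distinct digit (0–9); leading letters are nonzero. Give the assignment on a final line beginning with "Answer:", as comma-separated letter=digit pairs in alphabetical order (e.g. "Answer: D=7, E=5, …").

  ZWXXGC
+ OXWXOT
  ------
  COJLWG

Step 1. [col 1: C + T ≡ G (mod 10)] T=9 is one option consistent with column 1 (C + T ≡ G (mod 10), carry-in 0) — take it ⇒ T=9.
Step 2. [col 1: C + T ≡ G (mod 10)] no forcing yet in column 1 (carry-in 0); G=6 is free and consistent — try it. So G=6.
Step 3. [col 1: C + T ≡ G (mod 10)] column 1: given T=9, G=6, carry-in 0, and digits 6,9 already taken and all letters distinct, C+T≡G (mod 10) forces C=7 ⇒ C=7.
Step 4. [col 2: G + O ≡ W (mod 10)] column 2 (G + O ≡ W (mod 10), carry-in 1) doesn't pin W yet; pick W=8 and continue ⇒ W=8.
Step 5. [col 2: G + O ≡ W (mod 10)] column 2 reads G+O+carry(1)=W with G=6, W=8; with digits 6,7,8,9 already taken and all letters distinct, the only value for O is 1 ⇒ O=1.
Step 6. [col 3: X + X ≡ L (mod 10)] no forcing yet in column 3 (carry-in 0); L=4 is free and consistent — try it. So L=4.
Step 7. [col 3: X + X ≡ L (mod 10)] column 3: given L=4, carry-in 0, and digits 1,4,6,7,8,9 already taken and all letters distinct, X+X≡L (mod 10) forces X=2, so X=2.
Step 8. [col 4: X + W ≡ J (mod 10)] column 4: given X=2, W=8, carry-in 0, and digits 1,2,4,6,7,8,9 already taken and all letters distinct, X+W≡J (mod 10) forces J=0. So J=0.
Step 9. [col 6: Z + O ≡ C (mod 10)] in column 6 we have Z+O≡C with carry-in 1; given O=1, C=7 and digits 0,1,2,4,6,7,8,9 already taken and all letters distinct, that pins Z to 5, so Z=5.

Answer: C=7, G=6, J=0, L=4, O=1, T=9, W=8, X=2, Z=5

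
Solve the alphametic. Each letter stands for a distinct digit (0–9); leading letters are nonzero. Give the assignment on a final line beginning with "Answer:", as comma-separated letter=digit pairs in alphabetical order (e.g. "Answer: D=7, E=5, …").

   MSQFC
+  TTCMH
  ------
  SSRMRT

Step 1. [col 1: C + H ≡ T (mod 10)] no forcing yet in column 1 (carry-in 0); C=7 is free and consistent — try it. So C=7.
Step 2. [S] the sum has 6 digits but both addends have 5; that extra leading digit S is the final carry, namely 1, so S=1.
Step 3. [col 1: C + H ≡ T (mod 10)] no forcing yet in column 1 (carry-in 0); T=3 is free and consistent — try it, so T=3.
Step 4. [col 1: C + H ≡ T (mod 10)] from column 1 (C=7, T=3, carry-in 0, digits 1,3,7 already taken and all letters distinct): H must equal 6 ⇒ H=6.
Step 5. [col 2: F + M ≡ R (mod 10)] R=4 is one option consistent with column 2 (F + M ≡ R (mod 10), carry-in 1) — take it. So R=4.
Step 6. [col 2: F + M ≡ R (mod 10)] F=5 is one option consistent with column 2 (F + M ≡ R (mod 10), carry-in 1) — take it ⇒ F=5.
Step 7. [col 2: F + M ≡ R (mod 10)] column 2: given F=5, R=4, carry-in 1, and digits 1,3,4,5,6,7 already taken and all letters distinct, F+M≡R (mod 10) forces M=8, so M=8.
Step 8. [col 3: Q + C ≡ M (mod 10)] column 3 reads Q+C+carry(1)=M with C=7, M=8; with digits 1,3,4,5,6,7,8 already taken and all letters distinct, the only value for Q is 0 ⇒ Q=0.

Answer: C=7, F=5, H=6, M=8, Q=0, R=4, S=1, T=3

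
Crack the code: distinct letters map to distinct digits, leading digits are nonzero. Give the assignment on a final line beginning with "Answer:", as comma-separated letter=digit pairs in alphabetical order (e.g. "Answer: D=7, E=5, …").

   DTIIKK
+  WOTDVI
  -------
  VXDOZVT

Step 1. [V] V is the leading digit of a 7-digit sum of two 6-digit numbers; the final carry is exactly 1. So V=1.
Step 2. [col 1: K + I ≡ T (mod 10)] column 1 (K + I ≡ T (mod 10), carry-in 0) doesn't pin I yet; pick I=8 and continue ⇒ I=8.
Step 3. [col 1: K + I ≡ T (mod 10)] no forcing yet in column 1 (carry-in 0); T=7 is free and consistent — try it, so T=7.
Step 4. [col 1: K + I ≡ T (mod 10)] column 1: given I=8, T=7, carry-in 0, and digits 1,7,8 already taken and all letters distinct, K+I≡T (mod 10) forces K=9 ⇒ K=9.
Step 5. [col 3: I + D ≡ Z (mod 10)] column 3 (I + D ≡ Z (mod 10), carry-in 1) doesn't pin D yet; pick D=4 and continue ⇒ D=4.
Step 6. [col 3: I + D ≡ Z (mod 10)] in column 3 we have I+D≡Z with carry-in 1; given I=8, D=4 and digits 1,4,7,8,9 already taken and all letters distinct, that pins Z to 3 ⇒ Z=3.
Step 7. [col 4: I + T ≡ O (mod 10)] column 4: given I=8, T=7, carry-in 1, and digits 1,3,4,7,8,9 already taken and all letters distinct, I+T≡O (mod 10) forces O=6. So O=6.
Step 8. [col 6: D + W ≡ X (mod 10)] column 6 (D + W ≡ X (mod 10), carry-in 1) doesn't pin W yet; pick W=5 and continue, so W=5.
Step 9. [col 6: D + W ≡ X (mod 10)] column 6 reads D+W+carry(1)=X with D=4, W=5; with digits 1,3,4,5,6,7,8,9 already taken and all letters distinct, the only value for X is 0. So X=0.

Answer: D=4, I=8, K=9, O=6, T=7, V=1, W=5, X=0, Z=3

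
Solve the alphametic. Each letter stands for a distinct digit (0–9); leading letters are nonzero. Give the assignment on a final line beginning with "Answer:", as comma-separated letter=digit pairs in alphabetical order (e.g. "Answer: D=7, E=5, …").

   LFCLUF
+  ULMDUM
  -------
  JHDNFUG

Step 1. [col 1: F + M ≡ G (mod 10)] no forcing yet in column 1 (carry-in 0); F=2 is free and consistent — try it. So F=2.
Step 2. [col 1: F + M ≡ G (mod 10)] several values work for G in column 1 (F + M ≡ G (mod 10), carry-in 0); try G=0. So G=0.
Step 3. [J] J is the leading digit of a 7-digit sum of two 6-digit numbers; the final carry is exactly 1, so J=1.
Step 4. [col 1: F + M ≡ G (mod 10)] column 1: given F=2, G=0, carry-in 0, and digits 0,1,2 already taken and all letters distinct, F+M≡G (mod 10) forces M=8, so M=8.
Step 5. [col 2: U + U ≡ U (mod 10)] in column 2 we have U+U≡U with carry-in 1; given nothing yet and digits 0,1,2,8 already taken and all letters distinct, that pins U to 9 ⇒ U=9.
Step 6. [col 3: L + D ≡ F (mod 10)] no forcing yet in column 3 (carry-in 1); D=7 is free and consistent — try it, so D=7.
Step 7. [col 3: L + D ≡ F (mod 10)] column 3: given D=7, F=2, carry-in 1, and digits 0,1,2,7,8,9 already taken and all letters distinct, L+D≡F (mod 10) forces L=4, so L=4.
Step 8. [col 4: C + M ≡ N (mod 10)] column 4 reads C+M+carry(1)=N with M=8; with digits 0,1,2,4,7,8,9 already taken and all letters distinct, the only value for C is 6. So C=6.
Step 9. [col 4: C + M ≡ N (mod 10)] column 4 reads C+M+carry(1)=N with C=6, M=8; with digits 0,1,2,4,6,7,8,9 already taken and all letters distinct, the only value for N is 5. So N=5.
Step 10. [col 6: L + U ≡ H (mod 10)] column 6 reads L+U+carry(0)=H with L=4, U=9; with digits 0,1,2,4,5,6,7,8,9 already taken and all letters distinct, the only value for H is 3. So H=3.

Answer: C=6, D=7, F=2, G=0, H=3, J=1, L=4, M=8, N=5, U=9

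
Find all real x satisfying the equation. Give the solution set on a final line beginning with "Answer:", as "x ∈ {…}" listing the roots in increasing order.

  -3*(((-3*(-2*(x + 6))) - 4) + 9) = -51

Step 1. [-3*(((-3*(-2*(x + 6))) - 4) + 9) = -51] leading coefficient -3: divide by -3. So div: ((-3*(-2*(x + 6))) - 4) + 9 = 17.
Step 2. [((-3*(-2*(x + 6))) - 4) + 9 = 17] subtract 9: x sits inside (… + 9) ⇒ sub: (-3*(-2*(x + 6))) - 4 = 8.
Step 3. [(-3*(-2*(x + 6))) - 4 = 8] peel the -4: add 4 from each side ⇒ sub: -3*(-2*(x + 6)) = 12.
Step 4. [-3*(-2*(x + 6)) = 12] LHS = -3·(…); ÷-3 both sides. So div: -2*(x + 6) = -4.
Step 5. [-2*(x + 6) = -4] divide by the outer -2 ⇒ div: x + 6 = 2.
Step 6. [x + 6 = 2] +6 is outermost — subtract 6 both sides ⇒ sub: x = -4.

Answer: x ∈ {-4}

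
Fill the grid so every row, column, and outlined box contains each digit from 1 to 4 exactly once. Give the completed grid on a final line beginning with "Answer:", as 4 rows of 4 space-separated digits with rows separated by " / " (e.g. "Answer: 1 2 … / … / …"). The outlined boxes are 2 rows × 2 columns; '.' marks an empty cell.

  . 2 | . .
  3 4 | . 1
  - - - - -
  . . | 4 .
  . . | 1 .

Step 1. [r3c2∈{1,3}] across col 2, 1 lands solely at r3c2. So r3c2=1.
Step 2. [r3c4∈{2,3}] across row 3, 3 lands solely at r3c4. So r3c4=3.
Step 3. [r4c1∈{2,4}] r4c1 is the only open cell in row 4 admitting 4 ⇒ r4c1=4.
Step 4. [r4c4∈{2}] only 2 remains possible at r4c4, so r4c4=2.
Step 5. [r3c1∈{2}] r3c1's peers cover all but 2, so r3c1=2.
Step 6. [r1c1∈{1}] r1c1 is down to just 1 ⇒ r1c1=1.
Step 7. [r2c3∈{2}] r2c3 has the single candidate 2, so r2c3=2.
Step 8. [r4c2∈{3}] r4c2 is down to just 3, so r4c2=3.
Step 9. [r1c3∈{3}] only 3 remains possible at r1c3. So r1c3=3.
Step 10. [r1c4∈{4}] r1c4's peers cover all but 4 ⇒ r1c4=4.

Answer: 1 2 3 4 / 3 4 2 1 / 2 1 4 3 / 4 3 1 2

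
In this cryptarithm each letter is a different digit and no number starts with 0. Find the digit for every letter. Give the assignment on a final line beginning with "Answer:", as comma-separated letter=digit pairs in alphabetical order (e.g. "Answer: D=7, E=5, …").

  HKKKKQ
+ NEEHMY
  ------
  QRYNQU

Step 1. [col 1: Q + Y ≡ U (mod 10)] no forcing yet in column 1 (carry-in 0); U=3 is free and consistent — try it, so U=3.
Step 2. [col 1: Q + Y ≡ U (mod 10)] several values work for Q in column 1 (Q + Y ≡ U (mod 10), carry-in 0); try Q=9 ⇒ Q=9.
Step 3. [col 1: Q + Y ≡ U (mod 10)] column 1: given Q=9, U=3, carry-in 0, and digits 3,9 already taken and all letters distinct, Q+Y≡U (mod 10) forces Y=4, so Y=4.
Step 4. [col 2: K + M ≡ Q (mod 10)] no forcing yet in column 2 (carry-in 1); M=2 is free and consistent — try it, so M=2.
Step 5. [col 2: K + M ≡ Q (mod 10)] in column 2 we have K+M≡Q with carry-in 1; given M=2, Q=9 and digits 2,3,4,9 already taken and all letters distinct, that pins K to 6 ⇒ K=6.
Step 6. [col 3: K + H ≡ N (mod 10)] no forcing yet in column 3 (carry-in 0); H=1 is free and consistent — try it ⇒ H=1.
Step 7. [col 3: K + H ≡ N (mod 10)] from column 3 (K=6, H=1, carry-in 0, digits 1,2,3,4,6,9 already taken and all letters distinct): N must equal 7, so N=7.
Step 8. [col 4: K + E ≡ Y (mod 10)] column 4: given K=6, Y=4, carry-in 0, and digits 1,2,3,4,6,7,9 already taken and all letters distinct, K+E≡Y (mod 10) forces E=8, so E=8.
Step 9. [col 5: K + E ≡ R (mod 10)] from column 5 (K=6, E=8, carry-in 1, digits 1,2,3,4,6,7,8,9 already taken and all letters distinct): R must equal 5 ⇒ R=5.

Answer: E=8, H=1, K=6, M=2, N=7, Q=9, R=5, U=3, Y=4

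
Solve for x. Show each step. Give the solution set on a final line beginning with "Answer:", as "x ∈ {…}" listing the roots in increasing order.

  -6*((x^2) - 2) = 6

Step 1. [-6*((x^2) - 2) = 6] leading coefficient -6: divide by -6, so div: (x^2) - 2 = -1.
Step 2. [(x^2) - 2 = -1] 2 comes off first (add 2) ⇒ sub: x^2 = 1.
Step 3. [x^2 = 1] √ both sides: 1 ≥ 0 gives two branches ⇒ sqrt: x = 1 or -1.

Answer: x ∈ {-1, 1}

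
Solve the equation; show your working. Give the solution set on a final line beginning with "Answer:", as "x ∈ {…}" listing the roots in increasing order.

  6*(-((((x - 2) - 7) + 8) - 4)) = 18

Step 1. [6*(-((((x - 2) - 7) + 8) - 4)) = 18] 6 out front; divide by 6 ⇒ div: -((((x - 2) - 7) + 8) - 4) = 3.
Step 2. [-((((x - 2) - 7) + 8) - 4) = 3] flip signs both sides, so neg: (((x - 2) - 7) + 8) - 4 = -3.
Step 3. [(((x - 2) - 7) + 8) - 4 = -3] peel the -4: add 4 from each side. So sub: ((x - 2) - 7) + 8 = 1.
Step 4. [((x - 2) - 7) + 8 = 1] peel the +8: subtract 8 from each side, so sub: (x - 2) - 7 = -7.
Step 5. [(x - 2) - 7 = -7] add 7: x sits inside (… - 7). So sub: x - 2 = 0.
Step 6. [x - 2 = 0] 2 comes off first (add 2), so sub: x = 2.

Answer: x ∈ {2}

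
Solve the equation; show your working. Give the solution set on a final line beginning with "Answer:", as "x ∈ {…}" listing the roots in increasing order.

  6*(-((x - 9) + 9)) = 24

Step 1. [6*(-((x - 9) + 9)) = 24] divide by the outer 6, so div: -((x - 9) + 9) = 4.
Step 2. [-((x - 9) + 9) = 4] LHS negated; negate both sides ⇒ neg: (x - 9) + 9 = -4.
Step 3. [(x - 9) + 9 = -4] the outer +9 inverts by subtracting 9. So sub: x - 9 = -13.
Step 4. [x - 9 = -13] 9 comes off first (add 9). So sub: x = -4.

Answer: x ∈ {-4}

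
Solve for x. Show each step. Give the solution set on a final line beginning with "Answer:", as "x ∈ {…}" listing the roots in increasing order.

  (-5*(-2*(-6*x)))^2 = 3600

Step 1. [(-5*(-2*(-6*x)))^2 = 3600] √ both sides: 3600 ≥ 0 gives two branches. So sqrt: -5*(-2*(-6*x)) = 60 or -60.
Step 2. [-5*(-2*(-6*x)) = 60 or -60] LHS = -5·(…); ÷-5 both sides ⇒ div: -2*(-6*x) = -12 or 12.
Step 3. [-2*(-6*x) = -12 or 12] LHS = -2·(…); ÷-2 both sides ⇒ div: -6*x = 6 or -6.
Step 4. [-6*x = 6 or -6] LHS = -6·(…); ÷-6 both sides. So div: x = -1 or 1.

Answer: x ∈ {-1, 1}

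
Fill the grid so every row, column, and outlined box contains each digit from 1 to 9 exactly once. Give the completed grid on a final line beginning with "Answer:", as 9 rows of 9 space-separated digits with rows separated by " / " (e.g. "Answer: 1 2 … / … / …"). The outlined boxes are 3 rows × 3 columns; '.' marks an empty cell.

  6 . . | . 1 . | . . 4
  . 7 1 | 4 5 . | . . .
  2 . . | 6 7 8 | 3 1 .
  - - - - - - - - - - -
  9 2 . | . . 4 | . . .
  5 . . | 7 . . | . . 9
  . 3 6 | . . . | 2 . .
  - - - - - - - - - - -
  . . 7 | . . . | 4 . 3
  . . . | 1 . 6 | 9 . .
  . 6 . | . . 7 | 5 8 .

Step 1. [r4c3∈{8}] r4c3 is down to just 8, so r4c3=8.
Step 2. [r5c3∈{4}] r5c3 is down to just 4. So r5c3=4.
Step 3. [r3c9∈{5}] r3c9 is down to just 5, so r3c9=5.
Step 4. [r9c9∈{1,2}] in box 9, 1 fits only at r9c9 ⇒ r9c9=1.
Step 5. [r7c8∈{2,6}] 6 has one home in row 7: r7c8 ⇒ r7c8=6.
Step 6. [r5c2∈{1}] r5c2 is down to just 1, so r5c2=1.
Step 7. [r3c3∈{9}] r3c3's peers cover all but 9 ⇒ r3c3=9.
Step 8. [r7c2∈{5,8,9}] across col 2, 9 lands solely at r7c2 ⇒ r7c2=9.
Step 9. [r5c8∈{3}] r5c8 has the single candidate 3 ⇒ r5c8=3.
Step 10. [r5c6∈{2}] only 2 remains possible at r5c6 ⇒ r5c6=2.
Step 11. [r1c4∈{2,3,9}] in box 2, 2 fits only at r1c4, so r1c4=2.
Step 12. [r7c5∈{2,8}] in row 7, 2 fits only at r7c5, so r7c5=2.
Step 13. [r6c1∈{7}] r6c1 has the single candidate 7. So r6c1=7.
Step 14. [r6c9∈{8}] r6c9 is down to just 8, so r6c9=8.
Step 15. [r5c7∈{6}] nothing but 6 survives at r5c7. So r5c7=6.
Step 16. [r7c4∈{5,8}] 8 has one home in col 4: r7c4 ⇒ r7c4=8.
Step 17. [r6c5∈{9}] r6c5's peers cover all but 9. So r6c5=9.
Step 18. [r6c4∈{5}] r6c4 has the single candidate 5. So r6c4=5.
Step 19. [r4c9∈{7}] r4c9's peers cover all but 7, so r4c9=7.
Step 20. [r8c9∈{2}] r8c9 has the single candidate 2 ⇒ r8c9=2.
Step 21. [r4c4∈{3}] r4c4's peers cover all but 3, so r4c4=3.
Step 22. [r1c7∈{7,8}] col 7 places 7 nowhere but r1c7. So r1c7=7.
Step 23. [r1c2∈{5,8}] row 1 places 8 nowhere but r1c2, so r1c2=8.
Step 24. [r2c1∈{3}] nothing but 3 survives at r2c1 ⇒ r2c1=3.
Step 25. [r9c1∈{4}] r9c1 is down to just 4, so r9c1=4.
Step 26. [r1c8∈{9}] r1c8 has the single candidate 9, so r1c8=9.
Step 27. [r9c5∈{3}] r9c5's peers cover all but 3. So r9c5=3.
Step 28. [r8c2∈{5}] r8c2 is down to just 5. So r8c2=5.
Step 29. [r4c8∈{5}] r4c8's peers cover all but 5, so r4c8=5.
Step 30. [r7c1∈{1}] r7c1 has the single candidate 1 ⇒ r7c1=1.
Step 31. [r8c8∈{7}] r8c8 has the single candidate 7, so r8c8=7.
Step 32. [r8c3∈{3}] r8c3's peers cover all but 3. So r8c3=3.
Step 33. [r4c5∈{6}] nothing but 6 survives at r4c5. So r4c5=6.
Step 34. [r2c9∈{6}] only 6 remains possible at r2c9 ⇒ r2c9=6.
Step 35. [r9c3∈{2}] r9c3 has the single candidate 2. So r9c3=2.
Step 36. [r8c5∈{4}] nothing but 4 survives at r8c5, so r8c5=4.
Step 37. [r9c4∈{9}] r9c4 is down to just 9, so r9c4=9.
Step 38. [r6c8∈{4}] r6c8 has the single candidate 4, so r6c8=4.
Step 39. [r3c2∈{4}] nothing but 4 survives at r3c2, so r3c2=4.
Step 40. [r4c7∈{1}] r4c7 is down to just 1 ⇒ r4c7=1.
Step 41. [r1c6∈{3}] only 3 remains possible at r1c6. So r1c6=3.
Step 42. [r5c5∈{8}] r5c5 is down to just 8, so r5c5=8.
Step 43. [r2c8∈{2}] nothing but 2 survives at r2c8, so r2c8=2.
Step 44. [r1c3∈{5}] r1c3 is down to just 5 ⇒ r1c3=5.
Step 45. [r6c6∈{1}] r6c6's peers cover all but 1 ⇒ r6c6=1.
Step 46. [r8c1∈{8}] nothing but 8 survives at r8c1, so r8c1=8.
Step 47. [r2c7∈{8}] nothing but 8 survives at r2c7 ⇒ r2c7=8.
Step 48. [r2c6∈{9}] r2c6 has the single candidate 9. So r2c6=9.
Step 49. [r7c6∈{5}] nothing but 5 survives at r7c6 ⇒ r7c6=5.

Answer: 6 8 5 2 1 3 7 9 4 / 3 7 1 4 5 9 8 2 6 / 2 4 9 6 7 8 3 1 5 / 9 2 8 3 6 4 1 5 7 / 5 1 4 7 8 2 6 3 9 / 7 3 6 5 9 1 2 4 8 / 1 9 7 8 2 5 4 6 3 / 8 5 3 1 4 6 9 7 2 / 4 6 2 9 3 7 5 8 1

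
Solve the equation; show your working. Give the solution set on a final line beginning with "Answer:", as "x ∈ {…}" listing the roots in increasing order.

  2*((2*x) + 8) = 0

Step 1. [2*((2*x) + 8) = 0] 2 out front; divide by 2. So div: (2*x) + 8 = 0.
Step 2. [(2*x) + 8 = 0] peel the +8: subtract 8 from each side ⇒ sub: 2*x = -8.
Step 3. [2*x = -8] LHS = 2·(…); ÷2 both sides ⇒ div: x = -4.

Answer: x ∈ {-4}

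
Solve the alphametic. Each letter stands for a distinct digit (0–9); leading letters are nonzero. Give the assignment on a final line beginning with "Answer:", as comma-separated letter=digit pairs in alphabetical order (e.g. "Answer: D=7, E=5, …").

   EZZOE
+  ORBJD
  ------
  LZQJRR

Step 1. [col 1: E + D ≡ R (mod 10)] several values work for R in column 1 (E + D ≡ R (mod 10), carry-in 0); try R=4. So R=4.
Step 2. [L] L is the leading digit of a 6-digit sum of two 5-digit numbers; the final carry is exactly 1 ⇒ L=1.
Step 3. [col 1: E + D ≡ R (mod 10)] several values work for E in column 1 (E + D ≡ R (mod 10), carry-in 0); try E=9, so E=9.
Step 4. [col 1: E + D ≡ R (mod 10)] from column 1 (E=9, R=4, carry-in 0, digits 1,4,9 already taken and all letters distinct): D must equal 5 ⇒ D=5.
Step 5. [col 2: O + J ≡ R (mod 10)] several values work for O in column 2 (O + J ≡ R (mod 10), carry-in 1); try O=3, so O=3.
Step 6. [col 2: O + J ≡ R (mod 10)] in column 2 we have O+J≡R with carry-in 1; given O=3, R=4 and digits 1,3,4,5,9 already taken and all letters distinct, that pins J to 0 ⇒ J=0.
Step 7. [col 3: Z + B ≡ J (mod 10)] no forcing yet in column 3 (carry-in 0); B=8 is free and consistent — try it ⇒ B=8.
Step 8. [col 3: Z + B ≡ J (mod 10)] column 3 reads Z+B+carry(0)=J with B=8, J=0; with digits 0,1,3,4,5,8,9 already taken and all letters distinct, the only value for Z is 2. So Z=2.
Step 9. [col 4: Z + R ≡ Q (mod 10)] column 4: given Z=2, R=4, carry-in 1, and digits 0,1,2,3,4,5,8,9 already taken and all letters distinct, Z+R≡Q (mod 10) forces Q=7 ⇒ Q=7.

Answer: B=8, D=5, E=9, J=0, L=1, O=3, Q=7, R=4, Z=2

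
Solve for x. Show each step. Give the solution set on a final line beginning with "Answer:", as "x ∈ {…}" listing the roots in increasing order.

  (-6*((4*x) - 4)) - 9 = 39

Step 1. [(-6*((4*x) - 4)) - 9 = 39] the outer -9 inverts by adding 9, so sub: -6*((4*x) - 4) = 48.
Step 2. [-6*((4*x) - 4) = 48] divide by the outer -6 ⇒ div: (4*x) - 4 = -8.
Step 3. [(4*x) - 4 = -8] peel the -4: add 4 from each side. So sub: 4*x = -4.
Step 4. [4*x = -4] LHS = 4·(…); ÷4 both sides. So div: x = -1.

Answer: x ∈ {-1}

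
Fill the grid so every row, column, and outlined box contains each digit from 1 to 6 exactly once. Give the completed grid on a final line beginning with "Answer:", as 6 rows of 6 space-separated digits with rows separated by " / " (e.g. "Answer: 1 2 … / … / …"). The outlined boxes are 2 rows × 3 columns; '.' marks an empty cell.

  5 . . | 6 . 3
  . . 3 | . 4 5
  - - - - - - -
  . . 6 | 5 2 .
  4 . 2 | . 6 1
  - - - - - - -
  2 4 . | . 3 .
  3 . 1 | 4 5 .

Step 1. [r3c1∈{1}] only 1 remains possible at r3c1 ⇒ r3c1=1.
Step 2. [r6c2∈{6}] nothing but 6 survives at r6c2 ⇒ r6c2=6.
Step 3. [r2c4∈{1,2}] in col 4, 2 fits only at r2c4 ⇒ r2c4=2.
Step 4. [r3c2∈{3}] only 3 remains possible at r3c2. So r3c2=3.
Step 5. [r1c2∈{1,2}] row 1 places 2 nowhere but r1c2, so r1c2=2.
Step 6. [r6c6∈{2}] only 2 remains possible at r6c6. So r6c6=2.
Step 7. [r2c2∈{1}] nothing but 1 survives at r2c2 ⇒ r2c2=1.
Step 8. [r3c6∈{4}] r3c6's peers cover all but 4 ⇒ r3c6=4.
Step 9. [r1c5∈{1}] r1c5 is down to just 1 ⇒ r1c5=1.
Step 10. [r4c4∈{3}] r4c4's peers cover all but 3. So r4c4=3.
Step 11. [r1c3∈{4}] only 4 remains possible at r1c3, so r1c3=4.
Step 12. [r5c4∈{1}] r5c4's peers cover all but 1, so r5c4=1.
Step 13. [r4c2∈{5}] r4c2 has the single candidate 5, so r4c2=5.
Step 14. [r2c1∈{6}] r2c1 is down to just 6, so r2c1=6.
Step 15. [r5c6∈{6}] r5c6's peers cover all but 6, so r5c6=6.
Step 16. [r5c3∈{5}] r5c3 is down to just 5 ⇒ r5c3=5.

Answer: 5 2 4 6 1 3 / 6 1 3 2 4 5 / 1 3 6 5 2 4 / 4 5 2 3 6 1 / 2 4 5 1 3 6 / 3 6 1 4 5 2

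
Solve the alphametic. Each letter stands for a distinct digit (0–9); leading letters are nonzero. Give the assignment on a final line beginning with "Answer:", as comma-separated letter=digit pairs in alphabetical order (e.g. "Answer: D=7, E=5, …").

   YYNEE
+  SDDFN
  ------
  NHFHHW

Step 1. [col 1: E + N ≡ W (mod 10)] several values work for E in column 1 (E + N ≡ W (mod 10), carry-in 0); try E=4 ⇒ E=4.
Step 2. [col 1: E + N ≡ W (mod 10)] no forcing yet in column 1 (carry-in 0); N=1 is free and consistent — try it, so N=1.
Step 3. [col 1: E + N ≡ W (mod 10)] in column 1 we have E+N≡W with carry-in 0; given E=4, N=1 and digits 1,4 already taken and all letters distinct, that pins W to 5, so W=5.
Step 4. [col 2: E + F ≡ H (mod 10)] several values work for H in column 2 (E + F ≡ H (mod 10), carry-in 0); try H=0. So H=0.
Step 5. [col 2: E + F ≡ H (mod 10)] in column 2 we have E+F≡H with carry-in 0; given E=4, H=0 and digits 0,1,4,5 already taken and all letters distinct, that pins F to 6, so F=6.
Step 6. [col 3: N + D ≡ H (mod 10)] column 3 reads N+D+carry(1)=H with N=1, H=0; with digits 0,1,4,5,6 already taken and all letters distinct, the only value for D is 8, so D=8.
Step 7. [col 4: Y + D ≡ F (mod 10)] from column 4 (D=8, F=6, carry-in 1, digits 0,1,4,5,6,8 already taken and all letters distinct): Y must equal 7, so Y=7.
Step 8. [col 5: Y + S ≡ H (mod 10)] column 5: given Y=7, H=0, carry-in 1, and digits 0,1,4,5,6,7,8 already taken and all letters distinct, Y+S≡H (mod 10) forces S=2, so S=2.

Answer: D=8, E=4, F=6, H=0, N=1, S=2, W=5, Y=7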